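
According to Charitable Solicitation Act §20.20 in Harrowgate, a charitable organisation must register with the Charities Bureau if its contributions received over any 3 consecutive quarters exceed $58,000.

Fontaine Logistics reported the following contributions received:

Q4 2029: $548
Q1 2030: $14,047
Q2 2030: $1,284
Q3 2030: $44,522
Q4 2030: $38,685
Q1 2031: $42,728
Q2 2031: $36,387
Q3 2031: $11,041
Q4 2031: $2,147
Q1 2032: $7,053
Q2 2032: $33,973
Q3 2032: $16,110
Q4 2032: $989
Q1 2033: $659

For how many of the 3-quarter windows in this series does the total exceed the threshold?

Q4 2029–Q2 2030: $548 + $14,047 + $1,284 = $15,879 (under)
Q1 2030–Q3 2030: $14,047 + $1,284 + $44,522 = $59,853 (over)
Q2 2030–Q4 2030: $1,284 + $44,522 + $38,685 = $84,491 (over)
Q3 2030–Q1 2031: $44,522 + $38,685 + $42,728 = $125,935 (over)
Q4 2030–Q2 2031: $38,685 + $42,728 + $36,387 = $117,800 (over)
Q1 2031–Q3 2031: $42,728 + $36,387 + $11,041 = $90,156 (over)
Q2 2031–Q4 2031: $36,387 + $11,041 + $2,147 = $49,575 (under)
Q3 2031–Q1 2032: $11,041 + $2,147 + $7,053 = $20,241 (under)
Q4 2031–Q2 2032: $2,147 + $7,053 + $33,973 = $43,173 (under)
Q1 2032–Q3 2032: $7,053 + $33,973 + $16,110 = $57,136 (under)
Q2 2032–Q4 2032: $33,973 + $16,110 + $989 = $51,072 (under)
Q3 2032–Q1 2033: $16,110 + $989 + $659 = $17,758 (under)
5 windows exceed the threshold.

5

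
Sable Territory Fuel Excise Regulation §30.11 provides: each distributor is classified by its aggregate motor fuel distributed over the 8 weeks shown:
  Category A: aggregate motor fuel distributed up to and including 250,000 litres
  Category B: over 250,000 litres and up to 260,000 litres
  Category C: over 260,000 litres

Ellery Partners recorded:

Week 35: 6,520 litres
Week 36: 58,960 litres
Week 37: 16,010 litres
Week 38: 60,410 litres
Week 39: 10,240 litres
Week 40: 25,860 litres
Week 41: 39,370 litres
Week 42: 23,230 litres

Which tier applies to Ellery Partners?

Category A

Aggregate motor fuel distributed: 6,520 litres + 58,960 litres + 16,010 litres + 60,410 litres + 10,240 litres + 25,860 litres + 39,370 litres + 23,230 litres = 240,600 litres.
240,600 litres ≤ 250,000 litres, so Category A applies.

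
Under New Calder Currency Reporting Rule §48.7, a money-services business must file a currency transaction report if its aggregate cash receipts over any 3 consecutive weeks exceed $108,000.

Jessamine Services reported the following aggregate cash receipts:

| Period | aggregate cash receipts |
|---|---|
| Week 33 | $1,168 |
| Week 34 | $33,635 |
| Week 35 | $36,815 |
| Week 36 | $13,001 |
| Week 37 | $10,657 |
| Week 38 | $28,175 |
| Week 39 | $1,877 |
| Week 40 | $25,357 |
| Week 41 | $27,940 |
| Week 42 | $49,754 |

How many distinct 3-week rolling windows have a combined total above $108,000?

0

Week 33–Week 35: $1,168 + $33,635 + $36,815 = $71,618 (under)
Week 34–Week 36: $33,635 + $36,815 + $13,001 = $83,451 (under)
Week 35–Week 37: $36,815 + $13,001 + $10,657 = $60,473 (under)
Week 36–Week 38: $13,001 + $10,657 + $28,175 = $51,833 (under)
Week 37–Week 39: $10,657 + $28,175 + $1,877 = $40,709 (under)
Week 38–Week 40: $28,175 + $1,877 + $25,357 = $55,409 (under)
Week 39–Week 41: $1,877 + $25,357 + $27,940 = $55,174 (under)
Week 40–Week 42: $25,357 + $27,940 + $49,754 = $103,051 (under)
0 windows exceed the threshold.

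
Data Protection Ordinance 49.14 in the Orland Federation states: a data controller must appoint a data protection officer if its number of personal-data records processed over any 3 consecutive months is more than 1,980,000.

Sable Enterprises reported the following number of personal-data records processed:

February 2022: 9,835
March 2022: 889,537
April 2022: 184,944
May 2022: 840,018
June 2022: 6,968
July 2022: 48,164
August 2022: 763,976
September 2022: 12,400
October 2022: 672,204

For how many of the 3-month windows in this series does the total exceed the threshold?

0

February 2022–April 2022: 9,835 + 889,537 + 184,944 = 1,084,316 (under)
March 2022–May 2022: 889,537 + 184,944 + 840,018 = 1,914,499 (under)
April 2022–June 2022: 184,944 + 840,018 + 6,968 = 1,031,930 (under)
May 2022–July 2022: 840,018 + 6,968 + 48,164 = 895,150 (under)
June 2022–August 2022: 6,968 + 48,164 + 763,976 = 819,108 (under)
July 2022–September 2022: 48,164 + 763,976 + 12,400 = 824,540 (under)
August 2022–October 2022: 763,976 + 12,400 + 672,204 = 1,448,580 (under)
0 windows exceed the threshold.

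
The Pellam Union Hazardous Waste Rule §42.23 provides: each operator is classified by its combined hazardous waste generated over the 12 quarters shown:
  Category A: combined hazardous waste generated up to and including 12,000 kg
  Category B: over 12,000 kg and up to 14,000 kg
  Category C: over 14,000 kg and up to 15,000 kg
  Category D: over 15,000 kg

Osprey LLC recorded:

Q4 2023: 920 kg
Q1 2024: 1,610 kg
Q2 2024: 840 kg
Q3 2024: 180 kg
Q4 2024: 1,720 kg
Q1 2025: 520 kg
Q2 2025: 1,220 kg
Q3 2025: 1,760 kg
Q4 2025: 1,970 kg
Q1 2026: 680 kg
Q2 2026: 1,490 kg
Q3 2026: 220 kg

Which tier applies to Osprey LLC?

Category B

Combined hazardous waste generated: 920 kg + 1,610 kg + 840 kg + 180 kg + 1,720 kg + 520 kg + 1,220 kg + 1,760 kg + 1,970 kg + 680 kg + 1,490 kg + 220 kg = 13,130 kg.
12,000 kg < 13,130 kg ≤ 14,000 kg, so Category B applies.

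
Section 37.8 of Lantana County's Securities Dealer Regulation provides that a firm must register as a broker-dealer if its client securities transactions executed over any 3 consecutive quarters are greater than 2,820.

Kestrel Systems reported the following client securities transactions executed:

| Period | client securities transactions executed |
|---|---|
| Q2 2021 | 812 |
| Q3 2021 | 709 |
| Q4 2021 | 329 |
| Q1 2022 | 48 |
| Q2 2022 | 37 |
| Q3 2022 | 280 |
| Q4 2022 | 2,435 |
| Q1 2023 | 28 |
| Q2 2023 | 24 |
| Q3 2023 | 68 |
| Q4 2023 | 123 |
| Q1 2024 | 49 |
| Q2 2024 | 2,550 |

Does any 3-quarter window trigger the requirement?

Q2 2021–Q4 2021: 812 + 709 + 329 = 1,850 (under)
Q3 2021–Q1 2022: 709 + 329 + 48 = 1,086 (under)
Q4 2021–Q2 2022: 329 + 48 + 37 = 414 (under)
Q1 2022–Q3 2022: 48 + 37 + 280 = 365 (under)
Q2 2022–Q4 2022: 37 + 280 + 2,435 = 2,752 (under)
Q3 2022–Q1 2023: 280 + 2,435 + 28 = 2,743 (under)
Q4 2022–Q2 2023: 2,435 + 28 + 24 = 2,487 (under)
Q1 2023–Q3 2023: 28 + 24 + 68 = 120 (under)
Q2 2023–Q4 2023: 24 + 68 + 123 = 215 (under)
Q3 2023–Q1 2024: 68 + 123 + 49 = 240 (under)
Q4 2023–Q2 2024: 123 + 49 + 2,550 = 2,722 (under)
No window exceeds 2,820.

No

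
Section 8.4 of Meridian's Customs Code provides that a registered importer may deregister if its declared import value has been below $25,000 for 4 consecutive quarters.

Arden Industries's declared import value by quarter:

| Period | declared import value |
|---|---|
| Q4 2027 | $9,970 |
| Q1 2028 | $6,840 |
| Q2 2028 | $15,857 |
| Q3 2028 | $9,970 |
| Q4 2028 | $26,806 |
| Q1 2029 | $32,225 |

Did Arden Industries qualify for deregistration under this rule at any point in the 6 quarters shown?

Yes

Quarters below $25,000: Q4 2027, Q1 2028, Q2 2028, Q3 2028.
Longest run of consecutive quarters below the threshold: 4.
4 ≥ 4, so Arden Industries became eligible.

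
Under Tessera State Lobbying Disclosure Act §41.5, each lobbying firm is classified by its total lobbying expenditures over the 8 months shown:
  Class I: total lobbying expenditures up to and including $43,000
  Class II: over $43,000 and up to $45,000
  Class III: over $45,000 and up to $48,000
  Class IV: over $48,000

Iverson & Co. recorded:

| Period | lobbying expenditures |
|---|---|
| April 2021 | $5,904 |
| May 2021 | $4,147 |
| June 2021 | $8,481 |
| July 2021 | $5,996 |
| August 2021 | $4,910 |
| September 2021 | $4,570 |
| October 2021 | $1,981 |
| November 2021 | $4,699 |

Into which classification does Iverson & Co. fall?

Class I

Total lobbying expenditures: $5,904 + $4,147 + $8,481 + $5,996 + $4,910 + $4,570 + $1,981 + $4,699 = $40,688.
$40,688 ≤ $43,000, so Class I applies.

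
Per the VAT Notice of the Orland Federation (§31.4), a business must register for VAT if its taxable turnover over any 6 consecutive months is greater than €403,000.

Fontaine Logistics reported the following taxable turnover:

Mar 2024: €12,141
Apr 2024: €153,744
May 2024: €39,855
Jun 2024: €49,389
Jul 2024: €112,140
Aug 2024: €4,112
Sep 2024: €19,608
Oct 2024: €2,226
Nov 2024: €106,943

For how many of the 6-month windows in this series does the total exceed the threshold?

Mar 2024–Aug 2024: €12,141 + €153,744 + €39,855 + €49,389 + €112,140 + €4,112 = €371,381 (under)
Apr 2024–Sep 2024: €153,744 + €39,855 + €49,389 + €112,140 + €4,112 + €19,608 = €378,848 (under)
May 2024–Oct 2024: €39,855 + €49,389 + €112,140 + €4,112 + €19,608 + €2,226 = €227,330 (under)
Jun 2024–Nov 2024: €49,389 + €112,140 + €4,112 + €19,608 + €2,226 + €106,943 = €294,418 (under)
0 windows exceed the threshold.

0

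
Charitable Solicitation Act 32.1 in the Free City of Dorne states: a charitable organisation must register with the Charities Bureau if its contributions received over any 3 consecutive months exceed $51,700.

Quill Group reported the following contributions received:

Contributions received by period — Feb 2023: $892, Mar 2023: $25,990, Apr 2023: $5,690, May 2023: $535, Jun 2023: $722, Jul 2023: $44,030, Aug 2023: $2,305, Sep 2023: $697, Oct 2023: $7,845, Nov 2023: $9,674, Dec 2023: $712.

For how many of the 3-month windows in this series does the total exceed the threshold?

0

Feb 2023–Apr 2023: $892 + $25,990 + $5,690 = $32,572 (under)
Mar 2023–May 2023: $25,990 + $5,690 + $535 = $32,215 (under)
Apr 2023–Jun 2023: $5,690 + $535 + $722 = $6,947 (under)
May 2023–Jul 2023: $535 + $722 + $44,030 = $45,287 (under)
Jun 2023–Aug 2023: $722 + $44,030 + $2,305 = $47,057 (under)
Jul 2023–Sep 2023: $44,030 + $2,305 + $697 = $47,032 (under)
Aug 2023–Oct 2023: $2,305 + $697 + $7,845 = $10,847 (under)
Sep 2023–Nov 2023: $697 + $7,845 + $9,674 = $18,216 (under)
Oct 2023–Dec 2023: $7,845 + $9,674 + $712 = $18,231 (under)
0 windows exceed the threshold.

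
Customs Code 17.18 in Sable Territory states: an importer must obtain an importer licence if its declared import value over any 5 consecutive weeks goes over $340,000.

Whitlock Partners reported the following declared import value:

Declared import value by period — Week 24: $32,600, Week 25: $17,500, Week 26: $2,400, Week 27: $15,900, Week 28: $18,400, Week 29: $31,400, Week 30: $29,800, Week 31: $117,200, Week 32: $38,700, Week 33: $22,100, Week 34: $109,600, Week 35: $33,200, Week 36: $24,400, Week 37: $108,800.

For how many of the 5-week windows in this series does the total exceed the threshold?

0

Week 24–Week 28: $32,600 + $17,500 + $2,400 + $15,900 + $18,400 = $86,800 (under)
Week 25–Week 29: $17,500 + $2,400 + $15,900 + $18,400 + $31,400 = $85,600 (under)
Week 26–Week 30: $2,400 + $15,900 + $18,400 + $31,400 + $29,800 = $97,900 (under)
Week 27–Week 31: $15,900 + $18,400 + $31,400 + $29,800 + $117,200 = $212,700 (under)
Week 28–Week 32: $18,400 + $31,400 + $29,800 + $117,200 + $38,700 = $235,500 (under)
Week 29–Week 33: $31,400 + $29,800 + $117,200 + $38,700 + $22,100 = $239,200 (under)
Week 30–Week 34: $29,800 + $117,200 + $38,700 + $22,100 + $109,600 = $317,400 (under)
Week 31–Week 35: $117,200 + $38,700 + $22,100 + $109,600 + $33,200 = $320,800 (under)
Week 32–Week 36: $38,700 + $22,100 + $109,600 + $33,200 + $24,400 = $228,000 (under)
Week 33–Week 37: $22,100 + $109,600 + $33,200 + $24,400 + $108,800 = $298,100 (under)
0 windows exceed the threshold.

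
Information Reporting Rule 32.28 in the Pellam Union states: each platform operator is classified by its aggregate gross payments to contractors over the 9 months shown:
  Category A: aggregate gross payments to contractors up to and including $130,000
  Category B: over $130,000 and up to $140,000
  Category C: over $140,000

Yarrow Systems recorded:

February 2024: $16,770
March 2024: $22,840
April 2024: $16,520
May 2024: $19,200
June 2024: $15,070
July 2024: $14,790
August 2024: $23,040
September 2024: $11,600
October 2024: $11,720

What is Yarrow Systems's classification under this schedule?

Aggregate gross payments to contractors: $16,770 + $22,840 + $16,520 + $19,200 + $15,070 + $14,790 + $23,040 + $11,600 + $11,720 = $151,550.
$151,550 > $140,000, so Category C applies.

Category C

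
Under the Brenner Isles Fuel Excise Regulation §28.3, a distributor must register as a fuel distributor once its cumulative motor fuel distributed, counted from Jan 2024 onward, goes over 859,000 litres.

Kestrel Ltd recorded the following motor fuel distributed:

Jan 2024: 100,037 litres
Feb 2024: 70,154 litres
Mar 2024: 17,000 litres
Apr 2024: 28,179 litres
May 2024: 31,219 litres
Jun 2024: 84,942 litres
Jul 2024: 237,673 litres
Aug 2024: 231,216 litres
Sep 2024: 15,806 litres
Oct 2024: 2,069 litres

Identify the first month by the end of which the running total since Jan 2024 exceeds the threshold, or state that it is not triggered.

Not triggered

Through Jan 2024: 100,037 litres
Through Feb 2024: 170,191 litres
Through Mar 2024: 187,191 litres
Through Apr 2024: 215,370 litres
Through May 2024: 246,589 litres
Through Jun 2024: 331,531 litres
Through Jul 2024: 569,204 litres
Through Aug 2024: 800,420 litres
Through Sep 2024: 816,226 litres
Through Oct 2024: 818,295 litres
Final cumulative total 818,295 litres ≤ 859,000 litres; the threshold is never exceeded.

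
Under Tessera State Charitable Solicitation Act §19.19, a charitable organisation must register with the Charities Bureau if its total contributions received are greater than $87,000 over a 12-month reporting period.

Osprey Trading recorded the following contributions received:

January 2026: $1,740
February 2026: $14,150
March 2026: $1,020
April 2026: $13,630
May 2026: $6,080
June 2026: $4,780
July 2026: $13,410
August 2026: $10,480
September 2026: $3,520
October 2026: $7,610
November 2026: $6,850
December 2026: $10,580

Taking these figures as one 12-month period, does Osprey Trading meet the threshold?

Yes

Total contributions received: $1,740 + $14,150 + $1,020 + $13,630 + $6,080 + $4,780 + $13,410 + $10,480 + $3,520 + $7,610 + $6,850 + $10,580 = $93,850.
$93,850 > $87,000, so the threshold is exceeded.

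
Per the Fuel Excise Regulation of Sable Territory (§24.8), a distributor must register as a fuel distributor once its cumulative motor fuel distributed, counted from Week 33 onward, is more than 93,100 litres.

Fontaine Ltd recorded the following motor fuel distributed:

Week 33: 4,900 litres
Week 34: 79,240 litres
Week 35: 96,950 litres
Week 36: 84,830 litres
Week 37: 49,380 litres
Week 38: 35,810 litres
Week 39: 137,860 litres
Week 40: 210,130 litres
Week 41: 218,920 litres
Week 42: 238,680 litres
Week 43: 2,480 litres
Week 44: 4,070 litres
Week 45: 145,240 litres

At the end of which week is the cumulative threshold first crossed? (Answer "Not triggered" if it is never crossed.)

Through Week 33: 4,900 litres
Through Week 34: 84,140 litres
Through Week 35: 181,090 litres ← exceeds threshold

Week 35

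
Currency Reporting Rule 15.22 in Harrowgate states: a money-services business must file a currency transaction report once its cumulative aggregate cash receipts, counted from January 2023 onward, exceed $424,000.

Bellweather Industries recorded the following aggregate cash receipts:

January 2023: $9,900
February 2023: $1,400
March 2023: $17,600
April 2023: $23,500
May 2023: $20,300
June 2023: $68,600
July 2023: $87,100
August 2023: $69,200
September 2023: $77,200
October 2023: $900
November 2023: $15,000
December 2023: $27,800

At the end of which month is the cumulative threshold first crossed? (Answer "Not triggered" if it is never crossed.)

Through January 2023: $9,900
Through February 2023: $11,300
Through March 2023: $28,900
Through April 2023: $52,400
Through May 2023: $72,700
Through June 2023: $141,300
Through July 2023: $228,400
Through August 2023: $297,600
Through September 2023: $374,800
Through October 2023: $375,700
Through November 2023: $390,700
Through December 2023: $418,500
Final cumulative total $418,500 ≤ $424,000; the threshold is never exceeded.

Not triggered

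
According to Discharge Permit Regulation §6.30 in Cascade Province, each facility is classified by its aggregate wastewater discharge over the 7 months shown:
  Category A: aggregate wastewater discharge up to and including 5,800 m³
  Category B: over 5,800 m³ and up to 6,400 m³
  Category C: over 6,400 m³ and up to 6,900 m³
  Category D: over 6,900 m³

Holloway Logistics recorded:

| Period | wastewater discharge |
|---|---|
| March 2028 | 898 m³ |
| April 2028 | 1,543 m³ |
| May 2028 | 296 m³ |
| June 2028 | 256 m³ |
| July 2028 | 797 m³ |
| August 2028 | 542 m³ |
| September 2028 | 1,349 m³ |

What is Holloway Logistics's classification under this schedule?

Category A

Aggregate wastewater discharge: 898 m³ + 1,543 m³ + 296 m³ + 256 m³ + 797 m³ + 542 m³ + 1,349 m³ = 5,681 m³.
5,681 m³ ≤ 5,800 m³, so Category A applies.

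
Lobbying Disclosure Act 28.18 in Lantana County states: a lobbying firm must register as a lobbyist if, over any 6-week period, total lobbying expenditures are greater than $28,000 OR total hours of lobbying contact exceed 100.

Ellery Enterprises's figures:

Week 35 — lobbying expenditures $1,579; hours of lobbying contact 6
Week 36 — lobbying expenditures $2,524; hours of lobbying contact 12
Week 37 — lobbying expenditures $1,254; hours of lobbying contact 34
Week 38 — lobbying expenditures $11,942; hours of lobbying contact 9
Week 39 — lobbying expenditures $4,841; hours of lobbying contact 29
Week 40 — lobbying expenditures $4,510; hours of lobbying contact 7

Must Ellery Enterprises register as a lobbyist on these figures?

Total lobbying expenditures: $1,579 + $2,524 + $1,254 + $11,942 + $4,841 + $4,510 = $26,650 (≤ $28,000).
Total hours of lobbying contact: 6 + 12 + 34 + 9 + 29 + 7 = 97 (≤ 100).
The test is 'or': neither threshold is exceeded.

No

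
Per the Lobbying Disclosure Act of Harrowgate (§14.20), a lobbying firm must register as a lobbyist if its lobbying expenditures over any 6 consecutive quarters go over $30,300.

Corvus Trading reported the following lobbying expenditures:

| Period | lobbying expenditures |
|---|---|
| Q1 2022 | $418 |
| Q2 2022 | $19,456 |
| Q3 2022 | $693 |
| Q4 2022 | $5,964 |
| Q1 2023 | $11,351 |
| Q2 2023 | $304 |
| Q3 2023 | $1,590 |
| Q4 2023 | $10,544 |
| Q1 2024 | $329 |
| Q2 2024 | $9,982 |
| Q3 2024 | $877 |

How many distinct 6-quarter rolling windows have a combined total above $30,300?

Q1 2022–Q2 2023: $418 + $19,456 + $693 + $5,964 + $11,351 + $304 = $38,186 (over)
Q2 2022–Q3 2023: $19,456 + $693 + $5,964 + $11,351 + $304 + $1,590 = $39,358 (over)
Q3 2022–Q4 2023: $693 + $5,964 + $11,351 + $304 + $1,590 + $10,544 = $30,446 (over)
Q4 2022–Q1 2024: $5,964 + $11,351 + $304 + $1,590 + $10,544 + $329 = $30,082 (under)
Q1 2023–Q2 2024: $11,351 + $304 + $1,590 + $10,544 + $329 + $9,982 = $34,100 (over)
Q2 2023–Q3 2024: $304 + $1,590 + $10,544 + $329 + $9,982 + $877 = $23,626 (under)
4 windows exceed the threshold.

4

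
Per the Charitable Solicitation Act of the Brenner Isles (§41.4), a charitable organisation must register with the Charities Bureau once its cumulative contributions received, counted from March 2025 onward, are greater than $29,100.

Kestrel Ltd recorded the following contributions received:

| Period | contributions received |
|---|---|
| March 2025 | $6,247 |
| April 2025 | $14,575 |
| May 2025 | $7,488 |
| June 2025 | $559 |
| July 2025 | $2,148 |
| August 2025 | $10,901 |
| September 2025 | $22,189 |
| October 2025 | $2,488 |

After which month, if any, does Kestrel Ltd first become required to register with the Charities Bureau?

July 2025

Through March 2025: $6,247
Through April 2025: $20,822
Through May 2025: $28,310
Through June 2025: $28,869
Through July 2025: $31,017 ← exceeds threshold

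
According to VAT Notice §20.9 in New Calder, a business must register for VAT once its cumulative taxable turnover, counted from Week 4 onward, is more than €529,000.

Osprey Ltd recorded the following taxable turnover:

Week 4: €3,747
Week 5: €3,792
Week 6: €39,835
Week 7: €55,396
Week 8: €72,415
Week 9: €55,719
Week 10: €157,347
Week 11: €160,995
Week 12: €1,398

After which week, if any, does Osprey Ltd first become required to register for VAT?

Week 11

Through Week 4: €3,747
Through Week 5: €7,539
Through Week 6: €47,374
Through Week 7: €102,770
Through Week 8: €175,185
Through Week 9: €230,904
Through Week 10: €388,251
Through Week 11: €549,246 ← exceeds threshold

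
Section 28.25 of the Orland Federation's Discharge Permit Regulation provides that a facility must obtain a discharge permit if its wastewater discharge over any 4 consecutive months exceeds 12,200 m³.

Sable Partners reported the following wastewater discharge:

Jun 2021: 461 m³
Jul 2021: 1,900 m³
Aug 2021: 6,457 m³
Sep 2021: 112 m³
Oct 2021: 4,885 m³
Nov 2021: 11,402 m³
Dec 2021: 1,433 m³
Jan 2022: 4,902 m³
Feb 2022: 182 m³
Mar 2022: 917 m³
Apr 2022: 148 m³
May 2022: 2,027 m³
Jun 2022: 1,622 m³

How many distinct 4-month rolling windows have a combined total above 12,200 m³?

Jun 2021–Sep 2021: 461 m³ + 1,900 m³ + 6,457 m³ + 112 m³ = 8,930 m³ (under)
Jul 2021–Oct 2021: 1,900 m³ + 6,457 m³ + 112 m³ + 4,885 m³ = 13,354 m³ (over)
Aug 2021–Nov 2021: 6,457 m³ + 112 m³ + 4,885 m³ + 11,402 m³ = 22,856 m³ (over)
Sep 2021–Dec 2021: 112 m³ + 4,885 m³ + 11,402 m³ + 1,433 m³ = 17,832 m³ (over)
Oct 2021–Jan 2022: 4,885 m³ + 11,402 m³ + 1,433 m³ + 4,902 m³ = 22,622 m³ (over)
Nov 2021–Feb 2022: 11,402 m³ + 1,433 m³ + 4,902 m³ + 182 m³ = 17,919 m³ (over)
Dec 2021–Mar 2022: 1,433 m³ + 4,902 m³ + 182 m³ + 917 m³ = 7,434 m³ (under)
Jan 2022–Apr 2022: 4,902 m³ + 182 m³ + 917 m³ + 148 m³ = 6,149 m³ (under)
Feb 2022–May 2022: 182 m³ + 917 m³ + 148 m³ + 2,027 m³ = 3,274 m³ (under)
Mar 2022–Jun 2022: 917 m³ + 148 m³ + 2,027 m³ + 1,622 m³ = 4,714 m³ (under)
5 windows exceed the threshold.

5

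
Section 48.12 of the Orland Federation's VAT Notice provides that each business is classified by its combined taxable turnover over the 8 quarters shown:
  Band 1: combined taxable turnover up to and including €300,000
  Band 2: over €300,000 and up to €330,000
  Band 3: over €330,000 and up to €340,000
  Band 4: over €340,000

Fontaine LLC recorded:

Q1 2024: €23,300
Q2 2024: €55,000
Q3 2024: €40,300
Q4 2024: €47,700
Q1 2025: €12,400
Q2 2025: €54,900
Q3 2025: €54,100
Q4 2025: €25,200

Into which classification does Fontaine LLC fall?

Band 2

Combined taxable turnover: €23,300 + €55,000 + €40,300 + €47,700 + €12,400 + €54,900 + €54,100 + €25,200 = €312,900.
€300,000 < €312,900 ≤ €330,000, so Band 2 applies.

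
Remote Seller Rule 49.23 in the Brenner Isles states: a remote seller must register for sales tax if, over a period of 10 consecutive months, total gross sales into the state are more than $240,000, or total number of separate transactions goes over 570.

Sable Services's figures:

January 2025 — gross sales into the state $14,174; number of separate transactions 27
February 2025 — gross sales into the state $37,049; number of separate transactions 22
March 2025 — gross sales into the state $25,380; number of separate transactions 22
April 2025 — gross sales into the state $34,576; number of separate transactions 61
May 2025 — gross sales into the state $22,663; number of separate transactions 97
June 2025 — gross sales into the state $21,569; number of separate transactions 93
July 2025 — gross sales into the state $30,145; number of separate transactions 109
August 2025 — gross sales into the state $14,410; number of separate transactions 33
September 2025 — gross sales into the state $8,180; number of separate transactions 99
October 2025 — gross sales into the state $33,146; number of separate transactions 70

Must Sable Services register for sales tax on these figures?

Yes

Total gross sales into the state: $14,174 + $37,049 + $25,380 + $34,576 + $22,663 + $21,569 + $30,145 + $14,410 + $8,180 + $33,146 = $241,292 (> $240,000).
Total number of separate transactions: 27 + 22 + 22 + 61 + 97 + 93 + 109 + 33 + 99 + 70 = 633 (> 570).
The test is 'or': at least one threshold is exceeded.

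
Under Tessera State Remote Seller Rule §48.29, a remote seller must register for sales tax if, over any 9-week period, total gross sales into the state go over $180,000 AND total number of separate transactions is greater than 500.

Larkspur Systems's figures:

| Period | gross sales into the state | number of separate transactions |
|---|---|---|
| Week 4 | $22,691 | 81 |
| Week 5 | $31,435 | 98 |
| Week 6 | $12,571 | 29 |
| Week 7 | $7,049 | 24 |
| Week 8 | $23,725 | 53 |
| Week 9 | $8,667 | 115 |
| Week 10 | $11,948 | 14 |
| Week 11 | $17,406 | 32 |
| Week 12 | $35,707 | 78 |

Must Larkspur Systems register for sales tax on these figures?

Total gross sales into the state: $22,691 + $31,435 + $12,571 + $7,049 + $23,725 + $8,667 + $11,948 + $17,406 + $35,707 = $171,199 (≤ $180,000).
Total number of separate transactions: 81 + 98 + 29 + 24 + 53 + 115 + 14 + 32 + 78 = 524 (> 500).
The test is 'and': the rule requires both, and at least one is not exceeded.

No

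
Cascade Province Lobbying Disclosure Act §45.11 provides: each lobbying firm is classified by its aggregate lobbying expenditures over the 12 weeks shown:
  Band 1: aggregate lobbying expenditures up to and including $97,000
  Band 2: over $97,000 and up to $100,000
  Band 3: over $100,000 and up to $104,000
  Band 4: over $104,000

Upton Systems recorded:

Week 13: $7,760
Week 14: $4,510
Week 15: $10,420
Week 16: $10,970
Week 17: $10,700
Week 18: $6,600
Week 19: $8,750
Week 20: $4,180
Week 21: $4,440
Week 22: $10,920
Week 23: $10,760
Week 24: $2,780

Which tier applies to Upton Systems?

Band 1

Aggregate lobbying expenditures: $7,760 + $4,510 + $10,420 + $10,970 + $10,700 + $6,600 + $8,750 + $4,180 + $4,440 + $10,920 + $10,760 + $2,780 = $92,790.
$92,790 ≤ $97,000, so Band 1 applies.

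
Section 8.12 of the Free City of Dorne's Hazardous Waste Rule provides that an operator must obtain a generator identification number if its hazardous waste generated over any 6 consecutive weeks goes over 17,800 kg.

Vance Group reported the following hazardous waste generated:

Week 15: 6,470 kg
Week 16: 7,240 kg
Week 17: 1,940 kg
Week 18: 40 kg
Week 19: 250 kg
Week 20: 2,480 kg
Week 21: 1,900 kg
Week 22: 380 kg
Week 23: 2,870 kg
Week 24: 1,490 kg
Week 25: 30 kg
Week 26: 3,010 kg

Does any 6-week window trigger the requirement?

Week 15–Week 20: 6,470 kg + 7,240 kg + 1,940 kg + 40 kg + 250 kg + 2,480 kg = 18,420 kg (over)
Week 16–Week 21: 7,240 kg + 1,940 kg + 40 kg + 250 kg + 2,480 kg + 1,900 kg = 13,850 kg (under)
Week 17–Week 22: 1,940 kg + 40 kg + 250 kg + 2,480 kg + 1,900 kg + 380 kg = 6,990 kg (under)
Week 18–Week 23: 40 kg + 250 kg + 2,480 kg + 1,900 kg + 380 kg + 2,870 kg = 7,920 kg (under)
Week 19–Week 24: 250 kg + 2,480 kg + 1,900 kg + 380 kg + 2,870 kg + 1,490 kg = 9,370 kg (under)
Week 20–Week 25: 2,480 kg + 1,900 kg + 380 kg + 2,870 kg + 1,490 kg + 30 kg = 9,150 kg (under)
Week 21–Week 26: 1,900 kg + 380 kg + 2,870 kg + 1,490 kg + 30 kg + 3,010 kg = 9,680 kg (under)
At least one window exceeds 17,800 kg.

Yes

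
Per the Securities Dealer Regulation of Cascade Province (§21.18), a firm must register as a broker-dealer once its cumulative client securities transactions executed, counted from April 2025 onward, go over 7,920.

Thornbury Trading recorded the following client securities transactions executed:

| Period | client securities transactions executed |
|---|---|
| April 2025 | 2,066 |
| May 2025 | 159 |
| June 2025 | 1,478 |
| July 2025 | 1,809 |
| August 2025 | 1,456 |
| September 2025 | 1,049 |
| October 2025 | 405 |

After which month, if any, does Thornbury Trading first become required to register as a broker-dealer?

September 2025

Through April 2025: 2,066
Through May 2025: 2,225
Through June 2025: 3,703
Through July 2025: 5,512
Through August 2025: 6,968
Through September 2025: 8,017 ← exceeds threshold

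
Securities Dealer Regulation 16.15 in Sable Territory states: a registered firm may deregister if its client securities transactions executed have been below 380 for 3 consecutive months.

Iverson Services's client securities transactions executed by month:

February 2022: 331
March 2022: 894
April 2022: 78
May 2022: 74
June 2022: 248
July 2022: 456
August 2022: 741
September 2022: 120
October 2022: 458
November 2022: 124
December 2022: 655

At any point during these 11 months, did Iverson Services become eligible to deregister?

Months below 380: February 2022, April 2022, May 2022, June 2022, September 2022, November 2022.
Longest run of consecutive months below the threshold: 3.
3 ≥ 3, so Iverson Services became eligible.

Yes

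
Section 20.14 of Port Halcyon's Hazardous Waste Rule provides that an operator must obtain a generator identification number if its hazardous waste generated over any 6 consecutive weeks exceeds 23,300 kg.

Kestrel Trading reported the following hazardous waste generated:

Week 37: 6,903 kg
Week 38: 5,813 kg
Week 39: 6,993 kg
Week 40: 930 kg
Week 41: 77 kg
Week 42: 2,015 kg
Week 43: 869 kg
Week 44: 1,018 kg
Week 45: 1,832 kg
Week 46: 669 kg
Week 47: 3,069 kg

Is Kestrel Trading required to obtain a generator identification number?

Week 37–Week 42: 6,903 kg + 5,813 kg + 6,993 kg + 930 kg + 77 kg + 2,015 kg = 22,731 kg (under)
Week 38–Week 43: 5,813 kg + 6,993 kg + 930 kg + 77 kg + 2,015 kg + 869 kg = 16,697 kg (under)
Week 39–Week 44: 6,993 kg + 930 kg + 77 kg + 2,015 kg + 869 kg + 1,018 kg = 11,902 kg (under)
Week 40–Week 45: 930 kg + 77 kg + 2,015 kg + 869 kg + 1,018 kg + 1,832 kg = 6,741 kg (under)
Week 41–Week 46: 77 kg + 2,015 kg + 869 kg + 1,018 kg + 1,832 kg + 669 kg = 6,480 kg (under)
Week 42–Week 47: 2,015 kg + 869 kg + 1,018 kg + 1,832 kg + 669 kg + 3,069 kg = 9,472 kg (under)
No window exceeds 23,300 kg.

No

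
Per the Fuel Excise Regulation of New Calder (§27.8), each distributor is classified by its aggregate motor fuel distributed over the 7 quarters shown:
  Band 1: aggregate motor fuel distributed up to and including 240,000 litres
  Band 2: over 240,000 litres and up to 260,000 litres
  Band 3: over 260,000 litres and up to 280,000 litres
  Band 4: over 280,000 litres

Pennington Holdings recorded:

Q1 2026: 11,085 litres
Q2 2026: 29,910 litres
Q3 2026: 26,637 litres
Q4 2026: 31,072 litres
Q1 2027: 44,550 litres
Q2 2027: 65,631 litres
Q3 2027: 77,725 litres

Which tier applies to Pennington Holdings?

Aggregate motor fuel distributed: 11,085 litres + 29,910 litres + 26,637 litres + 31,072 litres + 44,550 litres + 65,631 litres + 77,725 litres = 286,610 litres.
286,610 litres > 280,000 litres, so Band 4 applies.

Band 4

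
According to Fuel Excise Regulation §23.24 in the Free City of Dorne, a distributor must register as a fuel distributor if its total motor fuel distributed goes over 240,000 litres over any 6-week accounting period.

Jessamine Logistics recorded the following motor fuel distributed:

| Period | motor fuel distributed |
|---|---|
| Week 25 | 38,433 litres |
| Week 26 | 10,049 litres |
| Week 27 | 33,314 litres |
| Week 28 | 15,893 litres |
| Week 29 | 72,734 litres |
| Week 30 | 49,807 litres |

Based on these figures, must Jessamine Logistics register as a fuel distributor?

Total motor fuel distributed: 38,433 litres + 10,049 litres + 33,314 litres + 15,893 litres + 72,734 litres + 49,807 litres = 220,230 litres.
220,230 litres ≤ 240,000 litres, so the threshold is not exceeded.

No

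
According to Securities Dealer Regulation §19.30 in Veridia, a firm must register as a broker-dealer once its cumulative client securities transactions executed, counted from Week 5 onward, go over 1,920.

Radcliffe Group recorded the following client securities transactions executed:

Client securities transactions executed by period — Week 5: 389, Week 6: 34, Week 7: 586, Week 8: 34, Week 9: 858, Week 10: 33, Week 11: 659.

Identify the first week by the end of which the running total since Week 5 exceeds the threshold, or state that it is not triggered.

Week 10

Through Week 5: 389
Through Week 6: 423
Through Week 7: 1,009
Through Week 8: 1,043
Through Week 9: 1,901
Through Week 10: 1,934 ← exceeds threshold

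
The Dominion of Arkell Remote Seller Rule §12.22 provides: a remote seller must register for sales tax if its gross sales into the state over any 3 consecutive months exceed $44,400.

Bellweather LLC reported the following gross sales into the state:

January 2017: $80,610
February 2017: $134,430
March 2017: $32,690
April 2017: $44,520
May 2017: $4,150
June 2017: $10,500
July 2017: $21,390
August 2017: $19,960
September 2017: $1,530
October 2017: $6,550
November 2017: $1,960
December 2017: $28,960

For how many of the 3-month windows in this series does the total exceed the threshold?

5

January 2017–March 2017: $80,610 + $134,430 + $32,690 = $247,730 (over)
February 2017–April 2017: $134,430 + $32,690 + $44,520 = $211,640 (over)
March 2017–May 2017: $32,690 + $44,520 + $4,150 = $81,360 (over)
April 2017–June 2017: $44,520 + $4,150 + $10,500 = $59,170 (over)
May 2017–July 2017: $4,150 + $10,500 + $21,390 = $36,040 (under)
June 2017–August 2017: $10,500 + $21,390 + $19,960 = $51,850 (over)
July 2017–September 2017: $21,390 + $19,960 + $1,530 = $42,880 (under)
August 2017–October 2017: $19,960 + $1,530 + $6,550 = $28,040 (under)
September 2017–November 2017: $1,530 + $6,550 + $1,960 = $10,040 (under)
October 2017–December 2017: $6,550 + $1,960 + $28,960 = $37,470 (under)
5 windows exceed the threshold.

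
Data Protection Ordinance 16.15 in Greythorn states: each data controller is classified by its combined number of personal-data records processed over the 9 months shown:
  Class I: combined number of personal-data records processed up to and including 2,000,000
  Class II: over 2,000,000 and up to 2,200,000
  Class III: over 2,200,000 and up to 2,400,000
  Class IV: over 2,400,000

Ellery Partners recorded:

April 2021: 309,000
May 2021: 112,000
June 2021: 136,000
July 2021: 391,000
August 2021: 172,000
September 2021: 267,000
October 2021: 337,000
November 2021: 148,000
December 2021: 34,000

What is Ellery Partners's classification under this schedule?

Class I

Combined number of personal-data records processed: 309,000 + 112,000 + 136,000 + 391,000 + 172,000 + 267,000 + 337,000 + 148,000 + 34,000 = 1,906,000.
1,906,000 ≤ 2,000,000, so Class I applies.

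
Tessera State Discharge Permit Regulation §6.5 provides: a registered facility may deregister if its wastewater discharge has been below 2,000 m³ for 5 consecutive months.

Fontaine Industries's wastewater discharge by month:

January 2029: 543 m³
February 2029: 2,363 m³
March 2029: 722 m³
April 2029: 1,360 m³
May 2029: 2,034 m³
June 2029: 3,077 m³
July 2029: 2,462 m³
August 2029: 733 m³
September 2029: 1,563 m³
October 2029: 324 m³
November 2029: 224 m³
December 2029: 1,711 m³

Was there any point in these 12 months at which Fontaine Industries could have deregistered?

Months below 2,000 m³: January 2029, March 2029, April 2029, August 2029, September 2029, October 2029, November 2029, December 2029.
Longest run of consecutive months below the threshold: 5.
5 ≥ 5, so Fontaine Industries became eligible.

Yes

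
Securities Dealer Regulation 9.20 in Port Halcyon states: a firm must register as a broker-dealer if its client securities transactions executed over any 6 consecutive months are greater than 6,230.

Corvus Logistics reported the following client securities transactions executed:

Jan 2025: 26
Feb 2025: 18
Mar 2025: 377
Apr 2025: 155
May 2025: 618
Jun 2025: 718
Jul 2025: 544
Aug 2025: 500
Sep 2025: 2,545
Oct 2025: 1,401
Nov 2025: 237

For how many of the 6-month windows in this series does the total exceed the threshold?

1

Jan 2025–Jun 2025: 26 + 18 + 377 + 155 + 618 + 718 = 1,912 (under)
Feb 2025–Jul 2025: 18 + 377 + 155 + 618 + 718 + 544 = 2,430 (under)
Mar 2025–Aug 2025: 377 + 155 + 618 + 718 + 544 + 500 = 2,912 (under)
Apr 2025–Sep 2025: 155 + 618 + 718 + 544 + 500 + 2,545 = 5,080 (under)
May 2025–Oct 2025: 618 + 718 + 544 + 500 + 2,545 + 1,401 = 6,326 (over)
Jun 2025–Nov 2025: 718 + 544 + 500 + 2,545 + 1,401 + 237 = 5,945 (under)
1 window exceeds the threshold.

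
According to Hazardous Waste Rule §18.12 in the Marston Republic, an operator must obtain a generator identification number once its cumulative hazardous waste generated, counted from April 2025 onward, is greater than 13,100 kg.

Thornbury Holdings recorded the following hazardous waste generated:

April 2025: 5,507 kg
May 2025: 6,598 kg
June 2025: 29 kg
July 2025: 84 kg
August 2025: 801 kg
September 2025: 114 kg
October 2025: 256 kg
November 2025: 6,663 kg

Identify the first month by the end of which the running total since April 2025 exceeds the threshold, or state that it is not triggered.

Through April 2025: 5,507 kg
Through May 2025: 12,105 kg
Through June 2025: 12,134 kg
Through July 2025: 12,218 kg
Through August 2025: 13,019 kg
Through September 2025: 13,133 kg ← exceeds threshold

September 2025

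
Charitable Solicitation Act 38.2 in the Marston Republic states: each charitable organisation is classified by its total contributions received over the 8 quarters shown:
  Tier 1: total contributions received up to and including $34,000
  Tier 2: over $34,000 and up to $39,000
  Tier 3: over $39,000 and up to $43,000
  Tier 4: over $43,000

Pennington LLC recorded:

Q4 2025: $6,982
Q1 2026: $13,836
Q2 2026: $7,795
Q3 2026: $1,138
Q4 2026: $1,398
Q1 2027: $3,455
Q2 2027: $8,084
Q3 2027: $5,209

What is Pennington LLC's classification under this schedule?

Tier 4

Total contributions received: $6,982 + $13,836 + $7,795 + $1,138 + $1,398 + $3,455 + $8,084 + $5,209 = $47,897.
$47,897 > $43,000, so Tier 4 applies.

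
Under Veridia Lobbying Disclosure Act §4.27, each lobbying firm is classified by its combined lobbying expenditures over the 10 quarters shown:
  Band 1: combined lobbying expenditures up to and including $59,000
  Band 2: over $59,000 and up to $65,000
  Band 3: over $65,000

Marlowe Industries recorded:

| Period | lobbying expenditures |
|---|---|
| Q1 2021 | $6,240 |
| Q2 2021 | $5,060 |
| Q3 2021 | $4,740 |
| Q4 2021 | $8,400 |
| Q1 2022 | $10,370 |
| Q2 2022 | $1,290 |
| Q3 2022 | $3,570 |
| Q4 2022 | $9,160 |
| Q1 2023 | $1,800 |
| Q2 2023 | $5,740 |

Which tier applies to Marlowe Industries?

Combined lobbying expenditures: $6,240 + $5,060 + $4,740 + $8,400 + $10,370 + $1,290 + $3,570 + $9,160 + $1,800 + $5,740 = $56,370.
$56,370 ≤ $59,000, so Band 1 applies.

Band 1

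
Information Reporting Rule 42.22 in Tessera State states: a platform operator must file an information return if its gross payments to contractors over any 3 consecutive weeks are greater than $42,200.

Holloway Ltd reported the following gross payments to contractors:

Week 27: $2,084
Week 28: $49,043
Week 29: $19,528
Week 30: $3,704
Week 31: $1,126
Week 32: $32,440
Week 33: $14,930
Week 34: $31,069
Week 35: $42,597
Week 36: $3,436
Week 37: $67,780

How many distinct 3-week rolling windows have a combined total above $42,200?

Week 27–Week 29: $2,084 + $49,043 + $19,528 = $70,655 (over)
Week 28–Week 30: $49,043 + $19,528 + $3,704 = $72,275 (over)
Week 29–Week 31: $19,528 + $3,704 + $1,126 = $24,358 (under)
Week 30–Week 32: $3,704 + $1,126 + $32,440 = $37,270 (under)
Week 31–Week 33: $1,126 + $32,440 + $14,930 = $48,496 (over)
Week 32–Week 34: $32,440 + $14,930 + $31,069 = $78,439 (over)
Week 33–Week 35: $14,930 + $31,069 + $42,597 = $88,596 (over)
Week 34–Week 36: $31,069 + $42,597 + $3,436 = $77,102 (over)
Week 35–Week 37: $42,597 + $3,436 + $67,780 = $113,813 (over)
7 windows exceed the threshold.

7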